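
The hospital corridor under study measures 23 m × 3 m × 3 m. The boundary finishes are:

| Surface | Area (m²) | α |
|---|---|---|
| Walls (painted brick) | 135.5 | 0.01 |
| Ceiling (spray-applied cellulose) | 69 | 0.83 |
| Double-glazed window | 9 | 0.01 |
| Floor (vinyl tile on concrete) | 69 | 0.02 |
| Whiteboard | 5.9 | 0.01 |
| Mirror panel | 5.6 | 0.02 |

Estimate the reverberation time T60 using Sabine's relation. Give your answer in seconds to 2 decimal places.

Equivalent absorption area: A = 135.5×0.01 + 69×0.83 + 9×0.01 + 69×0.02 + 5.9×0.01 + 5.6×0.02 = 60.266 m².
Volume V = 23 × 3 × 3 = 207 m³.
T = 0.161 V/A = 0.161·207/60.266 = 0.55 s.

0.55 sec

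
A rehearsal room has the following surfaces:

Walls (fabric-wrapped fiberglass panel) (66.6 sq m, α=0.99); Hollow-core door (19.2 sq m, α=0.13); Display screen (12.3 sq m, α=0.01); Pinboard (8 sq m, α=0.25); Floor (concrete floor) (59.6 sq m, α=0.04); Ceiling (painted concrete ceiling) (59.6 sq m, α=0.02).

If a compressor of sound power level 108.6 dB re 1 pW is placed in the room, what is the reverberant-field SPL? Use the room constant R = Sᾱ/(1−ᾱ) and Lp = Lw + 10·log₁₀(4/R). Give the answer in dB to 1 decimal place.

94.2 dB

Σ(Sᵢαᵢ) = 66.6·0.99 + 19.2·0.13 + 12.3·0.01 + 8·0.25 + 59.6·0.04 + 59.6·0.02 = 74.129; total area S = 225.3 sq m.
ᾱ = 0.3290, so room constant R = A/(1−ᾱ) = 110.475 sq m.
Lp = 108.6 + 10·log₁₀(4/110.475) = 108.6 + (-14.41) = 94.2 dB.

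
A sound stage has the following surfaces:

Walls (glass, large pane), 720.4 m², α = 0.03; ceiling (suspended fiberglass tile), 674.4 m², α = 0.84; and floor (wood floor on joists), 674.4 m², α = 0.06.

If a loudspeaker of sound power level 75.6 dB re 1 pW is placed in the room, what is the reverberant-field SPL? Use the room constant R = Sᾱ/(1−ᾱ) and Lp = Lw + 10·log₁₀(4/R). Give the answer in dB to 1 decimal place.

Σ(Sᵢαᵢ) = 720.4×0.03 + 674.4×0.84 + 674.4×0.06 = 628.572; total area S = 2069.2 m².
ᾱ = 0.3038, so room constant R = A/(1−ᾱ) = 902.861 m².
Lp = Lw + 10 log₁₀(4/R) = 75.6 -23.54 = 52.1 dB.

52.1 dB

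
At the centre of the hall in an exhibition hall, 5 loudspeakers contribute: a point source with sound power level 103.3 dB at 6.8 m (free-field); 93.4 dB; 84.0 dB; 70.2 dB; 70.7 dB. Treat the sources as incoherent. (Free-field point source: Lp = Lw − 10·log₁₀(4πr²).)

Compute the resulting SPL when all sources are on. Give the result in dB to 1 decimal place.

Source at 6.8 m: Lp = 103.3 − 10·log₁₀(4π·6.8²) = 103.3 − 10·log₁₀(581.069) = 75.7 dB.
Sum in the linear (power) domain: Σ 10^(Lᵢ/10) = 10^(75.7/10) + 10^(93.4/10) + 10^(84.0/10) + 10^(70.2/10) + 10^(70.7/10) = 2.498e+09.
L_total = 10·log₁₀(2.498e+09) = 94.0 dB.

94.0 dB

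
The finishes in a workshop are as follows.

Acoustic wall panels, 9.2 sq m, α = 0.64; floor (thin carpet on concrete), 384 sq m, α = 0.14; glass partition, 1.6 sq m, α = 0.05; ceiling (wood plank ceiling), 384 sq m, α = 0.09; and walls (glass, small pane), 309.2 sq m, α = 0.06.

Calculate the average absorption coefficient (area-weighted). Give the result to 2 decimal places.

Total surface area S = 1088.0 sq m.
A = 9.2×0.64 + 384×0.14 + 1.6×0.05 + 384×0.09 + 309.2×0.06 = 112.840 sabins.
ᾱ = A/S = 0.10.

0.10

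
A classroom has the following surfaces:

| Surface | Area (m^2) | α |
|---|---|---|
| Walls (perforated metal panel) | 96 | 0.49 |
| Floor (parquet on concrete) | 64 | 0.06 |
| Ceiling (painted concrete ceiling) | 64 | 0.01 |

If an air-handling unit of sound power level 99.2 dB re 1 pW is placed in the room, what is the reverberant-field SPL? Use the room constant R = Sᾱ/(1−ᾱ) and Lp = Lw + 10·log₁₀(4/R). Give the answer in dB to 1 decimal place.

Σ(Sᵢαᵢ) = 96·0.49 + 64·0.06 + 64·0.01 = 51.520; total area S = 224.0 m^2.
ᾱ = 51.520/224.0 = 0.2300; R = Sᾱ/(1−ᾱ) = 51.520/(1−0.2300) = 66.909 m^2.
Lp = 99.2 + 10·log₁₀(4/66.909) = 99.2 + (-12.23) = 87.0 dB.

87.0 dB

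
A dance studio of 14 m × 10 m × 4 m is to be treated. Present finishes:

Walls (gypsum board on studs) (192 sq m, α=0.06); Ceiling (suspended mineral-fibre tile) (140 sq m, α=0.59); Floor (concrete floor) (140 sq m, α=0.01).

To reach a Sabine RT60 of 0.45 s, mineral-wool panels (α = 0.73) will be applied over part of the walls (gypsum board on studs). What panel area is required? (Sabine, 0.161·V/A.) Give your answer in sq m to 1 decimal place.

Total absorption A₁ = 192·0.06 + 140·0.59 + 140·0.01
  = 11.520 + 82.600 + 1.400 = 95.520 sq m sabins.
Required A₂ = 0.161·560/0.45 = 200.356 sabins.
ΔA needed = 200.356 − 95.520 = 104.836 sabins.
Each sq m of panel replacing the walls (gypsum board on studs) adds (0.73 − 0.06) = 0.67 sabins.
Area = ΔA/Δα = 104.836/0.67 = 156.5 sq m.

156.5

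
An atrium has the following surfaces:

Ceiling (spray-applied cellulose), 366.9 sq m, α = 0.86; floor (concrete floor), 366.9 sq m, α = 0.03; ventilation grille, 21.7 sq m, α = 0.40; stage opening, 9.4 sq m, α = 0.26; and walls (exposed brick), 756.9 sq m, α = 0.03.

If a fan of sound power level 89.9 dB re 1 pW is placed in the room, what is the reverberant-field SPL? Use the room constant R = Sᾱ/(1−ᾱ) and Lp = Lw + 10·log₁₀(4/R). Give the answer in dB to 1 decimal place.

69.2 dB

A = 360.372 sabins; S = 1521.8 sq m.
ᾱ = 360.372/1521.8 = 0.2368; R = Sᾱ/(1−ᾱ) = 360.372/(1−0.2368) = 472.186 sq m.
Lp = 89.9 + 10·log₁₀(4/472.186) = 89.9 + (-20.72) = 69.2 dB.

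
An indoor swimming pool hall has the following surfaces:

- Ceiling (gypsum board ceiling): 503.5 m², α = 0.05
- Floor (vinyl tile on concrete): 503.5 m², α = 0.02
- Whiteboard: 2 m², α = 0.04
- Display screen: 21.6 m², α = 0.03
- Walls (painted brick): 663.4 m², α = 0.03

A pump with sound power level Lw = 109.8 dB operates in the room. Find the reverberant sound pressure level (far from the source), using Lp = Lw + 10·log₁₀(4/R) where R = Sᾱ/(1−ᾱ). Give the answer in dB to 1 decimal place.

98.2 dB

A = 55.875 sabins; S = 1694.0 m².
ᾱ = 55.875/1694.0 = 0.0330; R = Sᾱ/(1−ᾱ) = 55.875/(1−0.0330) = 57.782 m².
Lp = 109.8 + 10·log₁₀(4/57.782) = 109.8 + (-11.60) = 98.2 dB.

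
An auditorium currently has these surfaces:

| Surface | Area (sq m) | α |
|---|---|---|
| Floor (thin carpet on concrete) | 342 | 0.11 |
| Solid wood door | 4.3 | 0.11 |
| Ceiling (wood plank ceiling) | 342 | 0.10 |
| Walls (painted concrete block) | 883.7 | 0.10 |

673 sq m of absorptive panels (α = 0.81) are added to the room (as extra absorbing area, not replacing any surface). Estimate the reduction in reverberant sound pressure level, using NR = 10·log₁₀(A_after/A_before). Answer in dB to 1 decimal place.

6.4 dB

Equivalent absorption area: A_before = 342×0.11 + 4.3×0.11 + 342×0.10 + 883.7×0.10 = 160.663 sq m.
Treatment contributes 673·0.81 = 545.130 sabins.
A_after = 160.663 + 545.130 = 705.793 sabins.
NR = 10·log₁₀(705.793/160.663) = 6.4 dB.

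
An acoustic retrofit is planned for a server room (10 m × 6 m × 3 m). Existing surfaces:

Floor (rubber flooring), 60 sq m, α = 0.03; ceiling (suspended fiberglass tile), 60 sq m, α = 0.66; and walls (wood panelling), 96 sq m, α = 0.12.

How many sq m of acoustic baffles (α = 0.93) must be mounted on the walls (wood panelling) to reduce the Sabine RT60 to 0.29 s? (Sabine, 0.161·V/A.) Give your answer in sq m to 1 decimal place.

58.0

Total absorption A₁ = 60*0.03 + 60*0.66 + 96*0.12
  = 1.800 + 39.600 + 11.520 = 52.920 sq m sabins.
V = 180 m³. Target absorption A₂ = 0.161 × 180 / 0.29 = 99.931 sabins.
ΔA needed = 99.931 − 52.920 = 47.011 sabins.
Each sq m of panel replacing the walls (wood panelling) adds (0.93 − 0.12) = 0.81 sabins.
Panel area = 47.011 / 0.81 = 58.0 sq m.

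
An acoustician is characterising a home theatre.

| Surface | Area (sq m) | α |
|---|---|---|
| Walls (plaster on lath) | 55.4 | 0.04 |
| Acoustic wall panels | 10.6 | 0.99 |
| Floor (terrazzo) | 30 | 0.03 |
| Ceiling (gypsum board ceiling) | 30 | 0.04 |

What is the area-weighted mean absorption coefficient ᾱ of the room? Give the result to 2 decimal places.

Total surface area S = 126.0 sq m.
Σ(Sᵢαᵢ) = 55.4*0.04 + 10.6*0.99 + 30*0.03 + 30*0.04 = 14.810.
ᾱ = 14.810 / 126.0 = 0.12.

0.12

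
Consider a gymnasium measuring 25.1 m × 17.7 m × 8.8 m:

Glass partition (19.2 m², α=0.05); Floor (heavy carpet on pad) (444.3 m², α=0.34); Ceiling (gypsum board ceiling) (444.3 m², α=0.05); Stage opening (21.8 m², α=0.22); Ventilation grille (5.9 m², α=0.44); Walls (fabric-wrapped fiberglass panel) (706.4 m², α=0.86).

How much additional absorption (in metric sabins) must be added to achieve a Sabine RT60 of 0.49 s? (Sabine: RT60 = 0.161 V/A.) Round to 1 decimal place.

Equivalent absorption area: A₁ = 19.2*0.05 + 444.3*0.34 + 444.3*0.05 + 21.8*0.22 + 5.9*0.44 + 706.4*0.86 = 789.133 m².
For T = 0.49 s, need A₂ = 0.161·V/T = 0.161·3909.576/0.49 = 1284.575 sabins.
Additional absorption ΔA = 1284.575 − 789.133 = 495.4 sabins.

495.4 sabins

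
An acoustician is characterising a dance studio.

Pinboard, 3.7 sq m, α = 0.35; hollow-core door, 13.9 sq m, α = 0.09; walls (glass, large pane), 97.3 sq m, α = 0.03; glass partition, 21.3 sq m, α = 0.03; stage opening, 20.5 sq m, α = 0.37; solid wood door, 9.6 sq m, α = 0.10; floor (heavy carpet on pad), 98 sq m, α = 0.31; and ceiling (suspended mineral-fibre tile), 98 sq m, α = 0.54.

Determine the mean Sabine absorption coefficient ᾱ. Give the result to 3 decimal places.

0.270

Total surface area S = 362.3 sq m.
A = 3.7*0.35 + 13.9*0.09 + 97.3*0.03 + 21.3*0.03 + 20.5*0.37 + 9.6*0.10 + 98*0.31 + 98*0.54 = 97.949 sabins.
ᾱ = 97.949 / 362.3 = 0.270.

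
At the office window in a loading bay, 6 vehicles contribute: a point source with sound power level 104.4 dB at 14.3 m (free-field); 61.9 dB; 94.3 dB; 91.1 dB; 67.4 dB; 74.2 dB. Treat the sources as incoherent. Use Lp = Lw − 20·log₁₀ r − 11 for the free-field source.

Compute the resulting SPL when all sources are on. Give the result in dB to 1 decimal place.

96.0 dB

Source at 14.3 m: Lp = 104.4 − 20·log₁₀(14.3) − 11 = 70.3 dB.
Converting to relative power and adding: 10^(70.3/10) + 10^(61.9/10) + 10^(94.3/10) + 10^(91.1/10) + 10^(67.4/10) + 10^(74.2/10) = 4.024e+09.
Combined level = 10 log₁₀(4.024e+09) = 96.0 dB.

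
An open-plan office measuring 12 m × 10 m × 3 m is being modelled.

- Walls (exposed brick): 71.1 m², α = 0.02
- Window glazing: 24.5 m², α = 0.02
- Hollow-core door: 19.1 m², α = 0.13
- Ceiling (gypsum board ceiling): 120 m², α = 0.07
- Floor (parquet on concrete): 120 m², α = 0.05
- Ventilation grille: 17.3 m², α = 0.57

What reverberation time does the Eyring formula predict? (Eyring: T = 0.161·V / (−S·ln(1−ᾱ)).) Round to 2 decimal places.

1.94 sec

Total surface area S = 71.1 + 24.5 + 19.1 + 120 + 120 + 17.3 = 372.0 m².
Absorption A = 71.1·0.02 + 24.5·0.02 + 19.1·0.13 + 120·0.07 + 120·0.05 + 17.3·0.57 = 28.656 sabins.
Mean coefficient ᾱ = A/S = 0.0770.
−S·ln(1−ᾱ) = −372.0 × ln(1 − 0.0770) = 29.807.
V = 12 × 10 × 3 = 360 m³.
RT60 = 0.161 × 360 / 29.807 = 1.94 s.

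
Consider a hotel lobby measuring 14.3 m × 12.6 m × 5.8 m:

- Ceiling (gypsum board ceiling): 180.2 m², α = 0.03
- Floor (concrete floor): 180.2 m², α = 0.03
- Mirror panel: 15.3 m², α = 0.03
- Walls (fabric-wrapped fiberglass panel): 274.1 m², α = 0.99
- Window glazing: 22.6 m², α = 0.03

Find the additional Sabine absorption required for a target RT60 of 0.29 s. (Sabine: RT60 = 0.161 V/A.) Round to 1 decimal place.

A₁ = Σ Sᵢαᵢ = 180.2*0.03 + 180.2*0.03 + 15.3*0.03 + 274.1*0.99 + 22.6*0.03 = 283.308 sabins.
Target A₂ = 0.161·1045.044/0.29 = 580.180 sabins (V = 1045.044 m³).
ΔA = A₂ − A₁ = 580.180 − 283.308 = 296.9 sabins.

296.9 sabins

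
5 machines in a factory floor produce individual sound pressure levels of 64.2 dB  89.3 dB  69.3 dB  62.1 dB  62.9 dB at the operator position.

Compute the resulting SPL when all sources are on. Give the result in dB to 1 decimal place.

Converting to relative power and adding: 10^(64.2/10) + 10^(89.3/10) + 10^(69.3/10) + 10^(62.1/10) + 10^(62.9/10) = 8.659e+08.
Back to dB: 10·log₁₀ Σ = 89.4 dB.

89.4 dB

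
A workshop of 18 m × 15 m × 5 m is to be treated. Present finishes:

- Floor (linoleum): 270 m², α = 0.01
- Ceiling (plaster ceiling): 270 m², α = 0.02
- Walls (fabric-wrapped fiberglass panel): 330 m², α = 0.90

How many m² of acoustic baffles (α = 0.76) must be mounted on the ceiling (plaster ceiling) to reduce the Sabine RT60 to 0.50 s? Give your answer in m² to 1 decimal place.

Summing Sᵢαᵢ: 2.700 + 5.400 + 297.000 → A₁ = 305.100 sabins.
Required A₂ = 0.161·1350/0.50 = 434.700 sabins.
Absorption to add: 434.700 − 305.100 = 129.600 sabins.
Net gain per m²: Δα = 0.76 − 0.02 = 0.74.
Area = ΔA/Δα = 129.600/0.74 = 175.1 m².

175.1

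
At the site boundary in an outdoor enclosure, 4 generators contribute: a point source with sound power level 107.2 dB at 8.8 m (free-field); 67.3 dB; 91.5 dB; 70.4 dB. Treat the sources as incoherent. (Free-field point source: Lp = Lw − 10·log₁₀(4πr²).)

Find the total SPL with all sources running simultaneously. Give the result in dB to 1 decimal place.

Source at 8.8 m: Lp = 107.2 − 10·log₁₀(4π·8.8²) = 107.2 − 10·log₁₀(973.140) = 77.3 dB.
Sum in the linear (power) domain: Σ 10^(Lᵢ/10) = 10^(77.3/10) + 10^(67.3/10) + 10^(91.5/10) + 10^(70.4/10) = 1.483e+09.
Combined level = 10 log₁₀(1.483e+09) = 91.7 dB.

91.7 dB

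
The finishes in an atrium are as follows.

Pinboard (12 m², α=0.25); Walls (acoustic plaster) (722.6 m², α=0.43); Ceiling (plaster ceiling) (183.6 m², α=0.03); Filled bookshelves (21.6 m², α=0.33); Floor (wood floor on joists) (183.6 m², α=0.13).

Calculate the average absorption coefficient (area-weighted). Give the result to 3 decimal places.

0.312

S = Σ Sᵢ = 12 + 722.6 + 183.6 + 21.6 + 183.6 = 1123.4 m².
Weighted sum Σ Sα = 350.222.
ᾱ = A/S = 0.312.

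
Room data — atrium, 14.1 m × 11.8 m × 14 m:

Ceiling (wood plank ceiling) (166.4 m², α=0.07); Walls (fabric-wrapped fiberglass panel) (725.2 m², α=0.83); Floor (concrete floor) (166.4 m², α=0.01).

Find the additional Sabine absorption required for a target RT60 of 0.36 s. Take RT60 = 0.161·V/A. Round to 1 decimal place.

426.5 sabins

Equivalent absorption area: A₁ = 166.4×0.07 + 725.2×0.83 + 166.4×0.01 = 615.228 m².
For T = 0.36 s, need A₂ = 0.161·V/T = 0.161·2329.32/0.36 = 1041.724 sabins.
Shortfall: 1041.724 − 615.228 = 426.5 sabins.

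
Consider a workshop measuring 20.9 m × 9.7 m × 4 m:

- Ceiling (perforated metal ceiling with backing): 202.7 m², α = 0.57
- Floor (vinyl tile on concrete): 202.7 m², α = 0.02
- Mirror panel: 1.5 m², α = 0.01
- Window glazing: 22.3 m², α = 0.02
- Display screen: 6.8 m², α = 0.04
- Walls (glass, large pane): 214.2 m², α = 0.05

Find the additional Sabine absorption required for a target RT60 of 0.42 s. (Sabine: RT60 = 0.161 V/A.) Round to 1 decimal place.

179.8 sabins

Equivalent absorption area: A₁ = 202.7×0.57 + 202.7×0.02 + 1.5×0.01 + 22.3×0.02 + 6.8×0.04 + 214.2×0.05 = 131.036 m².
V = 810.92 m³. Required absorption A₂ = 0.161 × 810.92 / 0.42 = 310.853 sabins.
ΔA = A₂ − A₁ = 310.853 − 131.036 = 179.8 sabins.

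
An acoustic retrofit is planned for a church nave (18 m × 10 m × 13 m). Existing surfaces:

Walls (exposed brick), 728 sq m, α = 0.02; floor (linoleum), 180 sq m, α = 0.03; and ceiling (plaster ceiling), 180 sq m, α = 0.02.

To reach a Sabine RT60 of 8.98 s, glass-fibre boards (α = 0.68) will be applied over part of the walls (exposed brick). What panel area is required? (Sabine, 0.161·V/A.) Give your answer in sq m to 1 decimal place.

Equivalent absorption area: A₁ = 728·0.02 + 180·0.03 + 180·0.02 = 23.560 sq m.
Required A₂ = 0.161·2340/8.98 = 41.953 sabins.
Absorption to add: 41.953 − 23.560 = 18.393 sabins.
Net gain per sq m: Δα = 0.68 − 0.02 = 0.66.
Panel area = 18.393 / 0.66 = 27.9 sq m.

27.9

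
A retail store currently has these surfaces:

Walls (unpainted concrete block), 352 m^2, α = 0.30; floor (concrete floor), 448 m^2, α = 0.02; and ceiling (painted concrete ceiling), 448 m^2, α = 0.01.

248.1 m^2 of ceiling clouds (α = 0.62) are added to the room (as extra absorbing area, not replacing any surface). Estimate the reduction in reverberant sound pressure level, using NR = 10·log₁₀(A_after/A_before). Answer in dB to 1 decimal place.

3.6 dB

A_before = Σ Sᵢαᵢ = 352*0.30 + 448*0.02 + 448*0.01 = 119.040 sabins.
Added absorption = 248.1 × 0.62 = 153.822 sabins.
A_after = 119.040 + 153.822 = 272.862 sabins.
Reduction = 10 log₁₀(A_after/A_before) = 10 log₁₀(2.2922) = 3.6 dB.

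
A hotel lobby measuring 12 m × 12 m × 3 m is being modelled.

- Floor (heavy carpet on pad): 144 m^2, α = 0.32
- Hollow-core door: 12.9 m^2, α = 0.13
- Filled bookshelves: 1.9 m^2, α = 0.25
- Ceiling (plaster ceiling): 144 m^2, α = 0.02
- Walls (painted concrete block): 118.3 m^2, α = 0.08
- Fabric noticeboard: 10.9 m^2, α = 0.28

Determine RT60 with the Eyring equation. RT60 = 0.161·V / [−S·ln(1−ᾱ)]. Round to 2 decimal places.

1.01 seconds

S = Σ Sᵢ = 432.0 m^2.
Σ(Sᵢαᵢ) = 144·0.32 + 12.9·0.13 + 1.9·0.25 + 144·0.02 + 118.3·0.08 + 10.9·0.28 = 63.628.
Mean coefficient ᾱ = A/S = 0.1473.
−S·ln(1−ᾱ) = −432.0 × ln(1 − 0.1473) = 68.838.
V = 12 × 12 × 3 = 432 m³.
T = 0.161·V/[−S·ln(1−ᾱ)] = 0.161·432/68.838 = 1.01 s.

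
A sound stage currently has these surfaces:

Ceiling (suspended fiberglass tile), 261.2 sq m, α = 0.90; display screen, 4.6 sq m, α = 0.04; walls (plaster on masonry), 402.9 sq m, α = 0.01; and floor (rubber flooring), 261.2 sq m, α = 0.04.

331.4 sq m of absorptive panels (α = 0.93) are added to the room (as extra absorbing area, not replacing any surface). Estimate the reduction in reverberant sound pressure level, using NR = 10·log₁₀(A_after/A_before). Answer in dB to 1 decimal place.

A_before = Σ Sᵢαᵢ = 261.2·0.90 + 4.6·0.04 + 402.9·0.01 + 261.2·0.04 = 249.741 sabins.
Added absorption = 331.4 × 0.93 = 308.202 sabins.
New total A_after = 557.943 sabins.
Reduction = 10 log₁₀(A_after/A_before) = 10 log₁₀(2.2341) = 3.5 dB.

3.5 dB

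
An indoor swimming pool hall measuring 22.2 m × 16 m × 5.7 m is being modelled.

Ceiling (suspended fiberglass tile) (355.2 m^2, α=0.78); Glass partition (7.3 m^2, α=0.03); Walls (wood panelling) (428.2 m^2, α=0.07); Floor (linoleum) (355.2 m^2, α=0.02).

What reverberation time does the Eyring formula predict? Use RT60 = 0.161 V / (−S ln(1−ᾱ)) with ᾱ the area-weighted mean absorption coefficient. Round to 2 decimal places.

S = Σ Sᵢ = 1145.9 m^2.
Σ(Sᵢαᵢ) = 355.2×0.78 + 7.3×0.03 + 428.2×0.07 + 355.2×0.02 = 314.353.
Mean coefficient ᾱ = A/S = 0.2743.
−S·ln(1−ᾱ) = −1145.9 × ln(1 − 0.2743) = 367.397.
V = 22.2 × 16 × 5.7 = 2024.64 m³.
T = 0.161·V/[−S·ln(1−ᾱ)] = 0.161·2024.64/367.397 = 0.89 s.

0.89 s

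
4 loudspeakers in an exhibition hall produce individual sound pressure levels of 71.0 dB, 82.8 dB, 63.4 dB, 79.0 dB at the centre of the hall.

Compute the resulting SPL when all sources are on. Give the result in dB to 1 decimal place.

Converting to relative power and adding: 10^(71.0/10) + 10^(82.8/10) + 10^(63.4/10) + 10^(79.0/10) = 2.848e+08.
L_total = 10·log₁₀(2.848e+08) = 84.5 dB.

84.5 dB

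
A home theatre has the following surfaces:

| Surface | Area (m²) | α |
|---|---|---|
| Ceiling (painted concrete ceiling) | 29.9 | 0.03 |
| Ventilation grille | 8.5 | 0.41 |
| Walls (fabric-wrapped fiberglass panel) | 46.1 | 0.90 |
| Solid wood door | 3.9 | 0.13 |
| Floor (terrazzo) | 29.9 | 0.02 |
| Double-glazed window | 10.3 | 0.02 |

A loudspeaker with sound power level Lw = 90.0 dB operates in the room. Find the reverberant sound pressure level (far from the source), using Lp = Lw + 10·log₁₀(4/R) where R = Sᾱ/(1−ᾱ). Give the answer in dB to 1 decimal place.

A = 47.183 sabins; S = 128.6 m².
ᾱ = 47.183/128.6 = 0.3669; R = Sᾱ/(1−ᾱ) = 47.183/(1−0.3669) = 74.527 m².
Lp = Lw + 10 log₁₀(4/R) = 90.0 -12.70 = 77.3 dB.

77.3 dB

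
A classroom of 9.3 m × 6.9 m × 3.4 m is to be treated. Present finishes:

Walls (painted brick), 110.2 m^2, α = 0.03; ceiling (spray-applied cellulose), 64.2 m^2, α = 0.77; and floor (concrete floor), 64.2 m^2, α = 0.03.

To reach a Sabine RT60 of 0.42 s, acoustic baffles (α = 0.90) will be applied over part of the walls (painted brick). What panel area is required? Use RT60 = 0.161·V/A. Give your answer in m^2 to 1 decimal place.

Total absorption A₁ = 110.2*0.03 + 64.2*0.77 + 64.2*0.03
  = 3.306 + 49.434 + 1.926 = 54.666 m^2 sabins.
V = 218.178 m³. Target absorption A₂ = 0.161 × 218.178 / 0.42 = 83.635 sabins.
ΔA needed = 83.635 − 54.666 = 28.969 sabins.
Net gain per m^2: Δα = 0.90 − 0.03 = 0.87.
Panel area = 28.969 / 0.87 = 33.3 m^2.

33.3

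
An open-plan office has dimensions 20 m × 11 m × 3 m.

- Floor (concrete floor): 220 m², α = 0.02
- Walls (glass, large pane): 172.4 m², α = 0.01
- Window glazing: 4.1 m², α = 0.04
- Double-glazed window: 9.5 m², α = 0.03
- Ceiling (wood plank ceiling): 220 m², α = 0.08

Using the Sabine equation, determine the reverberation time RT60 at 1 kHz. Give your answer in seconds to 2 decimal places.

4.40 s

Equivalent absorption area: A = 220·0.02 + 172.4·0.01 + 4.1·0.04 + 9.5·0.03 + 220·0.08 = 24.173 m².
Volume V = 20 × 11 × 3 = 660 m³.
T = 0.161 V/A = 0.161·660/24.173 = 4.40 s.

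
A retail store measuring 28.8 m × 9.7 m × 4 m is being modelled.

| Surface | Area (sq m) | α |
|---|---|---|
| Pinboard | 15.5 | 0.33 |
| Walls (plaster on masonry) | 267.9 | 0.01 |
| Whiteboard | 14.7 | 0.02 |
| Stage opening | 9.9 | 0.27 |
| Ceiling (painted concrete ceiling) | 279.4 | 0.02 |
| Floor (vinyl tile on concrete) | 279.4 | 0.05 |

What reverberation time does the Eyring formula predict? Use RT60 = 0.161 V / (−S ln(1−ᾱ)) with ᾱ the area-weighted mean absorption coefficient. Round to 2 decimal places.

Total surface area S = 15.5 + 267.9 + 14.7 + 9.9 + 279.4 + 279.4 = 866.8 sq m.
Σ(Sᵢαᵢ) = 15.5×0.33 + 267.9×0.01 + 14.7×0.02 + 9.9×0.27 + 279.4×0.02 + 279.4×0.05 = 30.319.
ᾱ = 30.319 / 866.8 = 0.0350.
−S·ln(1−ᾱ) = −866.8 × ln(1 − 0.0350) = 30.882.
V = 28.8 × 9.7 × 4 = 1117.44 m³.
RT60 = 0.161 × 1117.44 / 30.882 = 5.83 s.

5.83 s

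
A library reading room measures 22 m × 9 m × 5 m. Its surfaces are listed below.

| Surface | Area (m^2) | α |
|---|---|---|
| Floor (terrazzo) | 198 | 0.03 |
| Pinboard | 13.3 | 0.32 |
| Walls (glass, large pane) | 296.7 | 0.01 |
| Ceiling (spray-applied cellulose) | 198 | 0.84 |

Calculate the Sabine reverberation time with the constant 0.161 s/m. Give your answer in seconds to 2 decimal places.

Equivalent absorption area: A = 198*0.03 + 13.3*0.32 + 296.7*0.01 + 198*0.84 = 179.483 m^2.
Room volume: 990 m³.
T = 0.161 V/A = 0.161·990/179.483 = 0.89 s.

0.89 s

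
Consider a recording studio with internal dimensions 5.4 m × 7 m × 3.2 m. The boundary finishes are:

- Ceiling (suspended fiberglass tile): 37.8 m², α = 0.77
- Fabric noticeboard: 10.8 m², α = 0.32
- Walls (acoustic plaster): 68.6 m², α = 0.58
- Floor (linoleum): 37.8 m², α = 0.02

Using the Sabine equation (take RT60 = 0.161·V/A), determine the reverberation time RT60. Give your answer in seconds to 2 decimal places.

Equivalent absorption area: A = 37.8*0.77 + 10.8*0.32 + 68.6*0.58 + 37.8*0.02 = 73.106 m².
V = 5.4·7·3.2 = 120.96 m³.
RT60 = 0.161 · V / A = 0.161 × 120.96 / 73.106 = 0.27 s.

0.27 seconds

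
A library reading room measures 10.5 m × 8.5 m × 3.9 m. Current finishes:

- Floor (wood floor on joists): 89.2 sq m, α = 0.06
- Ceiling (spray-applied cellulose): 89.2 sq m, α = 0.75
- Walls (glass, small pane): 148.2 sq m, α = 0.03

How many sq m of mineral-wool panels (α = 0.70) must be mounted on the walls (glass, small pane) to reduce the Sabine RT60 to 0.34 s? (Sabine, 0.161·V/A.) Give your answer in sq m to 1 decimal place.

A₁ = Σ Sᵢαᵢ = 89.2*0.06 + 89.2*0.75 + 148.2*0.03 = 76.698 sabins.
Required A₂ = 0.161·348.075/0.34 = 164.824 sabins.
Absorption to add: 164.824 − 76.698 = 88.126 sabins.
Each sq m of panel replacing the walls (glass, small pane) adds (0.70 − 0.03) = 0.67 sabins.
Area = ΔA/Δα = 88.126/0.67 = 131.5 sq m.

131.5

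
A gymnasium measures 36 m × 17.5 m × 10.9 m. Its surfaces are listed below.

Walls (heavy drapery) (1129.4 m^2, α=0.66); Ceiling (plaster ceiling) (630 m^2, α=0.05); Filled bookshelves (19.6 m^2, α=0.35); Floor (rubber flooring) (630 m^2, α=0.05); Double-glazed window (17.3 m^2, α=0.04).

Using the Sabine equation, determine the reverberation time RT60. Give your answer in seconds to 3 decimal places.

1.355 sec

A = Σ Sᵢαᵢ = 1129.4*0.66 + 630*0.05 + 19.6*0.35 + 630*0.05 + 17.3*0.04 = 815.956 sabins.
V = 36·17.5·10.9 = 6867 m³.
T = 0.161 V/A = 0.161·6867/815.956 = 1.355 s.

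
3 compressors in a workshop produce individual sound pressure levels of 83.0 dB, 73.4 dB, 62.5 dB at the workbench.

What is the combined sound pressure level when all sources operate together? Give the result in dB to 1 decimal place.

83.5 dB

Sum in the linear (power) domain: Σ 10^(Lᵢ/10) = 10^(83.0/10) + 10^(73.4/10) + 10^(62.5/10) = 2.232e+08.
Combined level = 10 log₁₀(2.232e+08) = 83.5 dB.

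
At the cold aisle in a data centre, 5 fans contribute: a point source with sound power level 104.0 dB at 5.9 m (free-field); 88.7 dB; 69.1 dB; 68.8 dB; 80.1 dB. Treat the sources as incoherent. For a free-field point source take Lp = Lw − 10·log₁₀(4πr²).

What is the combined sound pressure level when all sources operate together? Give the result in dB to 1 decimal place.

89.6 dB

Source at 5.9 m: Lp = 104.0 − 10·log₁₀(4π·5.9²) = 104.0 − 10·log₁₀(437.435) = 77.6 dB.
Converting to relative power and adding: 10^(77.6/10) + 10^(88.7/10) + 10^(69.1/10) + 10^(68.8/10) + 10^(80.1/10) = 9.169e+08.
L_total = 10·log₁₀(9.169e+08) = 89.6 dB.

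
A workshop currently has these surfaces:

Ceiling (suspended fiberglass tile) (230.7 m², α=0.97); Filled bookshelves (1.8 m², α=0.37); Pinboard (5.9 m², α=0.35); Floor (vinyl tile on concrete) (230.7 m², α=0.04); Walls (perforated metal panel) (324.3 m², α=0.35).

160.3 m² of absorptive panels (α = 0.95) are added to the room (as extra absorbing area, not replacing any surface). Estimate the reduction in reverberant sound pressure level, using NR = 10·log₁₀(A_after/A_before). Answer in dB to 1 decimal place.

A_before = Σ Sᵢαᵢ = 230.7·0.97 + 1.8·0.37 + 5.9·0.35 + 230.7·0.04 + 324.3·0.35 = 349.243 sabins.
Treatment contributes 160.3·0.95 = 152.285 sabins.
A_after = 349.243 + 152.285 = 501.528 sabins.
Reduction = 10 log₁₀(A_after/A_before) = 10 log₁₀(1.4360) = 1.6 dB.

1.6 dB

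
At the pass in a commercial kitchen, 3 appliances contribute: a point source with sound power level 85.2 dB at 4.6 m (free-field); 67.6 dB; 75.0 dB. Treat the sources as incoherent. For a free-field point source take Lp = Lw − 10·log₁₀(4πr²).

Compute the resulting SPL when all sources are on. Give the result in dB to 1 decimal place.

75.9 dB

Source at 4.6 m: Lp = 85.2 − 10·log₁₀(4π·4.6²) = 85.2 − 10·log₁₀(265.904) = 61.0 dB.
Σ 10^(Lᵢ/10) = 3.864e+07.
L_total = 10·log₁₀(3.864e+07) = 75.9 dB.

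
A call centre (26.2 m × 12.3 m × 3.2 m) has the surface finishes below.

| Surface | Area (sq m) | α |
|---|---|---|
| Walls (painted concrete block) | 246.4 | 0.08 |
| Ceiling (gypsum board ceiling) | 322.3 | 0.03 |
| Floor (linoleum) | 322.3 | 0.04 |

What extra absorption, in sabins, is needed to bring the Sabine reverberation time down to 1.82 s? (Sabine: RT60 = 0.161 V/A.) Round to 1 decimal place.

49.0 sabins

Equivalent absorption area: A₁ = 246.4·0.08 + 322.3·0.03 + 322.3·0.04 = 42.273 sq m.
V = 1031.232 m³. Required absorption A₂ = 0.161 × 1031.232 / 1.82 = 91.224 sabins.
Additional absorption ΔA = 91.224 − 42.273 = 49.0 sabins.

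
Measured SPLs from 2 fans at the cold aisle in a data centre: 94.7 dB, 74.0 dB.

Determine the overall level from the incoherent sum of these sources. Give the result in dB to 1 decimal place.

Σ 10^(Lᵢ/10) = 2.976e+09.
Back to dB: 10·log₁₀ Σ = 94.7 dB.

94.7 dB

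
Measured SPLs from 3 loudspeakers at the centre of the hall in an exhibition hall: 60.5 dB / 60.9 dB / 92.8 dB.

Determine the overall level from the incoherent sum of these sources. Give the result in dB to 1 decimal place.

92.8 dB

Σ 10^(Lᵢ/10) = 1.908e+09.
L_total = 10·log₁₀(1.908e+09) = 92.8 dB.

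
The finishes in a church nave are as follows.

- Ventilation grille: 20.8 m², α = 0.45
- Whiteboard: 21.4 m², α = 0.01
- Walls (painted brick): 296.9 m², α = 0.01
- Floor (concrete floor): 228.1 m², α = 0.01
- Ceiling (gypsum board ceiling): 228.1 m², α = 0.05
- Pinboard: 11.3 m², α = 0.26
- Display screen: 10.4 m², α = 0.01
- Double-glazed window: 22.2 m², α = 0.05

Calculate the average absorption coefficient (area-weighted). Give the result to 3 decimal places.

Total surface area S = 839.2 m².
Σ(Sᵢαᵢ) = 20.8*0.45 + 21.4*0.01 + 296.9*0.01 + 228.1*0.01 + 228.1*0.05 + 11.3*0.26 + 10.4*0.01 + 22.2*0.05 = 30.381.
ᾱ = 30.381 / 839.2 = 0.036.

0.036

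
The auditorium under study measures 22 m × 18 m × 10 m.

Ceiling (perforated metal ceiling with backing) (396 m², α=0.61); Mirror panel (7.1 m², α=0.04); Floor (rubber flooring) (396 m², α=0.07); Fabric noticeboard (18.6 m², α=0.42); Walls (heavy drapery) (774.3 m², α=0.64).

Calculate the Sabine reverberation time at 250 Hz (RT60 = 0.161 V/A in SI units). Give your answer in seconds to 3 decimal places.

0.825 s

Summing Sᵢαᵢ: 241.560 + 0.284 + 27.720 + 7.812 + 495.552 → A = 772.928 sabins.
Volume V = 22 × 18 × 10 = 3960 m³.
T = 0.161 V/A = 0.161·3960/772.928 = 0.825 s.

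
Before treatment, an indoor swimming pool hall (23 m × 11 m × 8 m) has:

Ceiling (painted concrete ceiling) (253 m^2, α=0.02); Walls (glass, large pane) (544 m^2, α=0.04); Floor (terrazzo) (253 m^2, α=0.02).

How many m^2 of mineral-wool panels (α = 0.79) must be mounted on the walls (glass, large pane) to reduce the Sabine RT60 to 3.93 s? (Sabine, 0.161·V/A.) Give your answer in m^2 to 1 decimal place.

Summing Sᵢαᵢ: 5.060 + 21.760 + 5.060 → A₁ = 31.880 sabins.
V = 2024 m³. Target absorption A₂ = 0.161 × 2024 / 3.93 = 82.917 sabins.
ΔA needed = 82.917 − 31.880 = 51.037 sabins.
Each m^2 of panel replacing the walls (glass, large pane) adds (0.79 − 0.04) = 0.75 sabins.
Area = ΔA/Δα = 51.037/0.75 = 68.0 m^2.

68.0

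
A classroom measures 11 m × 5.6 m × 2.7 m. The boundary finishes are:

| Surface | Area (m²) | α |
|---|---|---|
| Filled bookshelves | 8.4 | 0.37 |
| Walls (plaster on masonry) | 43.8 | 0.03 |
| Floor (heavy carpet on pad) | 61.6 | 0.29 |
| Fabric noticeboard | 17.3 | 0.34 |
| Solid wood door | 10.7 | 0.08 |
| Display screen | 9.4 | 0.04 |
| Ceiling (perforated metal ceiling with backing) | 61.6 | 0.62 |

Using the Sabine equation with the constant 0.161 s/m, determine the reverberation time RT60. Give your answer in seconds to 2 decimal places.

0.40 s

Equivalent absorption area: A = 8.4*0.37 + 43.8*0.03 + 61.6*0.29 + 17.3*0.34 + 10.7*0.08 + 9.4*0.04 + 61.6*0.62 = 67.592 m².
V = 11·5.6·2.7 = 166.32 m³.
Sabine: RT60 = 0.161 × 166.32 / 67.592 = 0.40 s.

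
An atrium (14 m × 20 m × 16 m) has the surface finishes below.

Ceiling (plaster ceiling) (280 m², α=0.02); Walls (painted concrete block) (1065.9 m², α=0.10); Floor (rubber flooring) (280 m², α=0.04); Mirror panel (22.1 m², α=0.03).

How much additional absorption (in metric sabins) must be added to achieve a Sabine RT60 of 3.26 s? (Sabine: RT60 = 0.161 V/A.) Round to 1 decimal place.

Summing Sᵢαᵢ: 5.600 + 106.590 + 11.200 + 0.663 → A₁ = 124.053 sabins.
Target A₂ = 0.161·4480/3.26 = 221.252 sabins (V = 4480 m³).
Shortfall: 221.252 − 124.053 = 97.2 sabins.

97.2 sabins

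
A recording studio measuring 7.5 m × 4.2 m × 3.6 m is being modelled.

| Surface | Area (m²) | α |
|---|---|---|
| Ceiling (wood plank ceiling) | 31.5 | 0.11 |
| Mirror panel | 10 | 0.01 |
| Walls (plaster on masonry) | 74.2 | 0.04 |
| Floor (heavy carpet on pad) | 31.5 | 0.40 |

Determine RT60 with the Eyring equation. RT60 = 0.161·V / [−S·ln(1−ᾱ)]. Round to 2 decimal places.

0.89 sec

S = Σ Sᵢ = 147.2 m².
Σ(Sᵢαᵢ) = 31.5·0.11 + 10·0.01 + 74.2·0.04 + 31.5·0.40 = 19.133.
ᾱ = 19.133 / 147.2 = 0.1300.
−S·ln(1−ᾱ) = −147.2 × ln(1 − 0.1300) = 20.499.
V = 7.5 × 4.2 × 3.6 = 113.4 m³.
T = 0.161·V/[−S·ln(1−ᾱ)] = 0.161·113.4/20.499 = 0.89 s.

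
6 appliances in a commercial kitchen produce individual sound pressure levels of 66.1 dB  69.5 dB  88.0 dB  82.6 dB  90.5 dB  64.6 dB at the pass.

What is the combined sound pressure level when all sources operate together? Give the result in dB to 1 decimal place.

92.9 dB

Sum in the linear (power) domain: Σ 10^(Lᵢ/10) = 10^(66.1/10) + 10^(69.5/10) + 10^(88.0/10) + 10^(82.6/10) + 10^(90.5/10) + 10^(64.6/10) = 1.951e+09.
Back to dB: 10·log₁₀ Σ = 92.9 dB.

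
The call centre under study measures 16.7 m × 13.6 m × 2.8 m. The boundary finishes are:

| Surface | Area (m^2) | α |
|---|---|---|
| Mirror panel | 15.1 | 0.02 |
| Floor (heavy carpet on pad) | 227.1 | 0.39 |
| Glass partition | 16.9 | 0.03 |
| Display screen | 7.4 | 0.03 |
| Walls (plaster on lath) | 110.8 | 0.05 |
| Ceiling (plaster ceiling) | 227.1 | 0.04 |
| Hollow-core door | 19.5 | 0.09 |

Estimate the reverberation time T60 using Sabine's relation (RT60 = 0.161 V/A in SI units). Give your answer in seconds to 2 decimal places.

0.97 s

Total absorption A = 15.1·0.02 + 227.1·0.39 + 16.9·0.03 + 7.4·0.03 + 110.8·0.05 + 227.1·0.04 + 19.5·0.09
  = 0.302 + 88.569 + 0.507 + 0.222 + 5.540 + 9.084 + 1.755 = 105.979 m^2 sabins.
Room volume: 635.936 m³.
Sabine: RT60 = 0.161 × 635.936 / 105.979 = 0.97 s.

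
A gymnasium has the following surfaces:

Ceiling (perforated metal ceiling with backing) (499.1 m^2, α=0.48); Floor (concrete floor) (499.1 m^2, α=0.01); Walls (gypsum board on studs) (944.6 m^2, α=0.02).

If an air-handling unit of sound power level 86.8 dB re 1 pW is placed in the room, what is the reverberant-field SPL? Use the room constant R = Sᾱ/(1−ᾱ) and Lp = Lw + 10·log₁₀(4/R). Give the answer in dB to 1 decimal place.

A = 263.451 sabins; S = 1942.8 m^2.
ᾱ = 0.1356, so room constant R = A/(1−ᾱ) = 304.779 m^2.
Lp = Lw + 10 log₁₀(4/R) = 86.8 -18.82 = 68.0 dB.

68.0 dB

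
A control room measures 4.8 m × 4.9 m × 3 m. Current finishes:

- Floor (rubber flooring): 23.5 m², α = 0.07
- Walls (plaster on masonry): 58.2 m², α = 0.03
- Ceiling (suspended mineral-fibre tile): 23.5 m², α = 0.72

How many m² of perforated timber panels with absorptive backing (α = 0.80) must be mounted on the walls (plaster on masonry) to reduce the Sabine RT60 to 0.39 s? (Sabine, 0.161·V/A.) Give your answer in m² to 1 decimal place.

Equivalent absorption area: A₁ = 23.5×0.07 + 58.2×0.03 + 23.5×0.72 = 20.311 m².
Required A₂ = 0.161·70.56/0.39 = 29.129 sabins.
Absorption to add: 29.129 − 20.311 = 8.818 sabins.
Net gain per m²: Δα = 0.80 − 0.03 = 0.77.
Area = ΔA/Δα = 8.818/0.77 = 11.5 m².

11.5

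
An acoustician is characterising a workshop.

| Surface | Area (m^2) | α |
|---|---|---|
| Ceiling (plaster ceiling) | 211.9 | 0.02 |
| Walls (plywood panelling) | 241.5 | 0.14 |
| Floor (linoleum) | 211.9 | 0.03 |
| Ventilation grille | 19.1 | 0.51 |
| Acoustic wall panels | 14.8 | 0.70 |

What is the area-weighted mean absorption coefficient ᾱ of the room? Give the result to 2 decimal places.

Total surface area S = 699.2 m^2.
Σ(Sᵢαᵢ) = 211.9×0.02 + 241.5×0.14 + 211.9×0.03 + 19.1×0.51 + 14.8×0.70 = 64.506.
ᾱ = A/S = 0.09.

0.09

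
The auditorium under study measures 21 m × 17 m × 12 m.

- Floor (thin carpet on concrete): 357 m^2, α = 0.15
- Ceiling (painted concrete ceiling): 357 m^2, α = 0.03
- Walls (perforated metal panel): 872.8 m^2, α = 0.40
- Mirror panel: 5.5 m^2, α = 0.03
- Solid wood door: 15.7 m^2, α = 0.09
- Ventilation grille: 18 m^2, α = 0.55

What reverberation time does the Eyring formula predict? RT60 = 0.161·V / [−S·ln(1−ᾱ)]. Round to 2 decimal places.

Total surface area S = 357 + 357 + 872.8 + 5.5 + 15.7 + 18 = 1626.0 m^2.
Absorption A = 357·0.15 + 357·0.03 + 872.8·0.40 + 5.5·0.03 + 15.7·0.09 + 18·0.55 = 424.858 sabins.
ᾱ = 424.858 / 1626.0 = 0.2613.
−S·ln(1−ᾱ) = −1626.0 × ln(1 − 0.2613) = 492.456.
V = 21 × 17 × 12 = 4284 m³.
RT60 = 0.161 × 4284 / 492.456 = 1.40 s.

1.40 sec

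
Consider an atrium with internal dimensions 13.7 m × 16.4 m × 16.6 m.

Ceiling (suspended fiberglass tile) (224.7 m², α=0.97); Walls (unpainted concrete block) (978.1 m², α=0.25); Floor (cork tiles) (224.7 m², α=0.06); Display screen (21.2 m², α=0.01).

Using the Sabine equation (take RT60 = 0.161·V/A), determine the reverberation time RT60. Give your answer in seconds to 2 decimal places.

A = Σ Sᵢαᵢ = 224.7*0.97 + 978.1*0.25 + 224.7*0.06 + 21.2*0.01 = 476.178 sabins.
V = 13.7·16.4·16.6 = 3729.688 m³.
RT60 = 0.161 · V / A = 0.161 × 3729.688 / 476.178 = 1.26 s.

1.26 s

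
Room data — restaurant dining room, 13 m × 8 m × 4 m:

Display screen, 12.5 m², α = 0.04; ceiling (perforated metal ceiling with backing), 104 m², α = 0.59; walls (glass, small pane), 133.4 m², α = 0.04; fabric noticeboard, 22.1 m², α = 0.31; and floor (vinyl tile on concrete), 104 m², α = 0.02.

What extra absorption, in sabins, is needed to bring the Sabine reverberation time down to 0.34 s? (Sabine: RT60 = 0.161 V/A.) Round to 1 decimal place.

120.9 sabins

A₁ = Σ Sᵢαᵢ = 12.5×0.04 + 104×0.59 + 133.4×0.04 + 22.1×0.31 + 104×0.02 = 76.127 sabins.
For T = 0.34 s, need A₂ = 0.161·V/T = 0.161·416/0.34 = 196.988 sabins.
ΔA = A₂ − A₁ = 196.988 − 76.127 = 120.9 sabins.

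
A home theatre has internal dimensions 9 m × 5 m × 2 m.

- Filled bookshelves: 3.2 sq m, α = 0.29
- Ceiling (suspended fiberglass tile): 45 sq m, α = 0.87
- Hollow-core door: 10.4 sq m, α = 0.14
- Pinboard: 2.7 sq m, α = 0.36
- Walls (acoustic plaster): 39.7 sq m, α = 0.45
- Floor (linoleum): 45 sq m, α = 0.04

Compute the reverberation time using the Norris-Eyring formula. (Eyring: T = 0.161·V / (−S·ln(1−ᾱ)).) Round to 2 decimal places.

0.18 s

Total surface area S = 3.2 + 45 + 10.4 + 2.7 + 39.7 + 45 = 146.0 sq m.
Absorption A = 3.2×0.29 + 45×0.87 + 10.4×0.14 + 2.7×0.36 + 39.7×0.45 + 45×0.04 = 62.171 sabins.
Mean coefficient ᾱ = A/S = 0.4258.
−S·ln(1−ᾱ) = −146.0 × ln(1 − 0.4258) = 80.998.
V = 9 × 5 × 2 = 90 m³.
T = 0.161·V/[−S·ln(1−ᾱ)] = 0.161·90/80.998 = 0.18 s.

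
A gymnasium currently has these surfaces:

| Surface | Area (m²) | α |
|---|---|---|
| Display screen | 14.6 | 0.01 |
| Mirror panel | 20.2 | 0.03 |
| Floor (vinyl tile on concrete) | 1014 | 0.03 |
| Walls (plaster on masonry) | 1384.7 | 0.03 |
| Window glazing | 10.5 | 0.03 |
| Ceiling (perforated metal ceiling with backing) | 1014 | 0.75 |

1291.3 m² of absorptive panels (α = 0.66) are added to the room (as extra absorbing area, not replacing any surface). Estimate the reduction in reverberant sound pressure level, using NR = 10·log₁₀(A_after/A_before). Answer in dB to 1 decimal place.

3.1 dB

A_before = Σ Sᵢαᵢ = 14.6*0.01 + 20.2*0.03 + 1014*0.03 + 1384.7*0.03 + 10.5*0.03 + 1014*0.75 = 833.528 sabins.
Added absorption = 1291.3 × 0.66 = 852.258 sabins.
New total A_after = 1685.786 sabins.
Reduction = 10 log₁₀(A_after/A_before) = 10 log₁₀(2.0225) = 3.1 dB.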